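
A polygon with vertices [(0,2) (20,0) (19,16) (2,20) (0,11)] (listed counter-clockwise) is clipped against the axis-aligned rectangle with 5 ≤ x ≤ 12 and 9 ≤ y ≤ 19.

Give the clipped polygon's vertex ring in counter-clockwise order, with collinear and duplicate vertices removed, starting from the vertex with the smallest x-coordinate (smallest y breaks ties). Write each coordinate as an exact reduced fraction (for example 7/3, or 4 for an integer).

Clipped polygon: [(5,9) (12,9) (12,300/17) (25/4,19) (5,19)]

1. After x ≥ 5: [(5,3/2) (20,0) (19,16) (5,328/17)]
2. After x ≤ 12: [(5,3/2) (12,4/5) (12,300/17) (5,328/17)]
3. After y ≥ 9: [(5,9) (12,9) (12,300/17) (5,328/17)]
4. After y ≤ 19: [(5,19) (5,9) (12,9) (12,300/17) (25/4,19)]
5. Canonical ring: [(5,9) (12,9) (12,300/17) (25/4,19) (5,19)]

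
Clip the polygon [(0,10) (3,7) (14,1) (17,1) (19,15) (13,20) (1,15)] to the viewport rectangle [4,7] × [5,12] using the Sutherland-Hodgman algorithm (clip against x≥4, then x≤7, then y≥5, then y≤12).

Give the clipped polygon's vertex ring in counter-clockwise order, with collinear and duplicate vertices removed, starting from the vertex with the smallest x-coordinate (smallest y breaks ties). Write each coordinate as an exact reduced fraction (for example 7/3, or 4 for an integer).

1. After x ≥ 4: [(4,71/11) (14,1) (17,1) (19,15) (13,20) (4,65/4)]
2. After x ≤ 7: [(4,71/11) (7,53/11) (7,35/2) (4,65/4)]
3. After y ≥ 5: [(4,71/11) (20/3,5) (7,5) (7,35/2) (4,65/4)]
4. After y ≤ 12: [(4,12) (4,71/11) (20/3,5) (7,5) (7,12)]
5. Canonical ring: [(4,71/11) (20/3,5) (7,5) (7,12) (4,12)]

Clipped polygon: [(4,71/11) (20/3,5) (7,5) (7,12) (4,12)]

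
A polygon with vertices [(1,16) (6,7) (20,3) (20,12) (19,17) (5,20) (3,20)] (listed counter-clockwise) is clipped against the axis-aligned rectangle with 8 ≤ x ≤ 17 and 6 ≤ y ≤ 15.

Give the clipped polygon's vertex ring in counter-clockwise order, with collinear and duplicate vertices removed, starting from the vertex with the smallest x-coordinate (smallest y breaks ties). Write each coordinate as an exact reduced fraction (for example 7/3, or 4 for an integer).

Clipped polygon: [(8,45/7) (19/2,6) (17,6) (17,15) (8,15)]

1. After x ≥ 8: [(8,45/7) (20,3) (20,12) (19,17) (8,271/14)]
2. After x ≤ 17: [(8,45/7) (17,27/7) (17,122/7) (8,271/14)]
3. After y ≥ 6: [(8,45/7) (19/2,6) (17,6) (17,122/7) (8,271/14)]
4. After y ≤ 15: [(8,15) (8,45/7) (19/2,6) (17,6) (17,15)]
5. Canonical ring: [(8,45/7) (19/2,6) (17,6) (17,15) (8,15)]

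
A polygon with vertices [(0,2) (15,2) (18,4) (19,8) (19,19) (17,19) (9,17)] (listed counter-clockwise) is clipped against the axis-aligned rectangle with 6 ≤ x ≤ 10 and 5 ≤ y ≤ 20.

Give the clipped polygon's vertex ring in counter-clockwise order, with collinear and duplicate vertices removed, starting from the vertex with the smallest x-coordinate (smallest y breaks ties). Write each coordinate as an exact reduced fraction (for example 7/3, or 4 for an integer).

Clipped polygon: [(6,5) (10,5) (10,69/4) (9,17) (6,12)]

1. After x ≥ 6: [(6,12) (6,2) (15,2) (18,4) (19,8) (19,19) (17,19) (9,17)]
2. After x ≤ 10: [(6,12) (6,2) (10,2) (10,69/4) (9,17)]
3. After y ≥ 5: [(6,12) (6,5) (10,5) (10,69/4) (9,17)]
4. After y ≤ 20: [(6,12) (6,5) (10,5) (10,69/4) (9,17)]
5. Canonical ring: [(6,5) (10,5) (10,69/4) (9,17) (6,12)]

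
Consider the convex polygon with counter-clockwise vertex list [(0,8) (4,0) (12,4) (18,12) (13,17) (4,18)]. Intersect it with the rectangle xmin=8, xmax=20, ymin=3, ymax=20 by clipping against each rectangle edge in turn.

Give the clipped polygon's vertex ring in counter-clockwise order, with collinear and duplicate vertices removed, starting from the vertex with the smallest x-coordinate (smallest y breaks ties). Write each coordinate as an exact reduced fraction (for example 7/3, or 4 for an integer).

Clipped polygon: [(8,3) (10,3) (12,4) (18,12) (13,17) (8,158/9)]

1. After x ≥ 8: [(8,2) (12,4) (18,12) (13,17) (8,158/9)]
2. After x ≤ 20: [(8,2) (12,4) (18,12) (13,17) (8,158/9)]
3. After y ≥ 3: [(8,3) (10,3) (12,4) (18,12) (13,17) (8,158/9)]
4. After y ≤ 20: [(8,3) (10,3) (12,4) (18,12) (13,17) (8,158/9)]
5. Canonical ring: [(8,3) (10,3) (12,4) (18,12) (13,17) (8,158/9)]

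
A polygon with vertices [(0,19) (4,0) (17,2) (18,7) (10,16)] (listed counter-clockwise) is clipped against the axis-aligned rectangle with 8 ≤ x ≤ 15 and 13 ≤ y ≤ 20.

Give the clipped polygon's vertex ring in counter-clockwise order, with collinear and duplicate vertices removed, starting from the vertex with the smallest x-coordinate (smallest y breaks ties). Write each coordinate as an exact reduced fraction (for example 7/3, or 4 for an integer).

Clipped polygon: [(8,13) (38/3,13) (10,16) (8,83/5)]

1. After x ≥ 8: [(8,83/5) (8,8/13) (17,2) (18,7) (10,16)]
2. After x ≤ 15: [(8,83/5) (8,8/13) (15,22/13) (15,83/8) (10,16)]
3. After y ≥ 13: [(8,83/5) (8,13) (38/3,13) (10,16)]
4. After y ≤ 20: [(8,83/5) (8,13) (38/3,13) (10,16)]
5. Canonical ring: [(8,13) (38/3,13) (10,16) (8,83/5)]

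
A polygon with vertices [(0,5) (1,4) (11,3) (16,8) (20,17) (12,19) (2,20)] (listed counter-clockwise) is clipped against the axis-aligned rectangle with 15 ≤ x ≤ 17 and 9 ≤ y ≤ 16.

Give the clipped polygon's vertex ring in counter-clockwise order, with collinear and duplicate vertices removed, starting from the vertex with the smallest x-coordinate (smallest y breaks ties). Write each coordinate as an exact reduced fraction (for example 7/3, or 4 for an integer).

1. After x ≥ 15: [(15,7) (16,8) (20,17) (15,73/4)]
2. After x ≤ 17: [(15,7) (16,8) (17,41/4) (17,71/4) (15,73/4)]
3. After y ≥ 9: [(15,9) (148/9,9) (17,41/4) (17,71/4) (15,73/4)]
4. After y ≤ 16: [(15,16) (15,9) (148/9,9) (17,41/4) (17,16)]
5. Canonical ring: [(15,9) (148/9,9) (17,41/4) (17,16) (15,16)]

Clipped polygon: [(15,9) (148/9,9) (17,41/4) (17,16) (15,16)]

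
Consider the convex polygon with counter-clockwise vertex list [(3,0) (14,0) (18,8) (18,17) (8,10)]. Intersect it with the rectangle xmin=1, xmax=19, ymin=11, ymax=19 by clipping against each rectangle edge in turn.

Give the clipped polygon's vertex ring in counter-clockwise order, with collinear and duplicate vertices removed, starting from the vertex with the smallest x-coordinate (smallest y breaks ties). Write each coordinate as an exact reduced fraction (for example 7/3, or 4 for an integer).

1. After x ≥ 1: [(3,0) (14,0) (18,8) (18,17) (8,10)]
2. After x ≤ 19: [(3,0) (14,0) (18,8) (18,17) (8,10)]
3. After y ≥ 11: [(18,11) (18,17) (66/7,11)]
4. After y ≤ 19: [(18,11) (18,17) (66/7,11)]
5. Canonical ring: [(66/7,11) (18,11) (18,17)]

Clipped polygon: [(66/7,11) (18,11) (18,17)]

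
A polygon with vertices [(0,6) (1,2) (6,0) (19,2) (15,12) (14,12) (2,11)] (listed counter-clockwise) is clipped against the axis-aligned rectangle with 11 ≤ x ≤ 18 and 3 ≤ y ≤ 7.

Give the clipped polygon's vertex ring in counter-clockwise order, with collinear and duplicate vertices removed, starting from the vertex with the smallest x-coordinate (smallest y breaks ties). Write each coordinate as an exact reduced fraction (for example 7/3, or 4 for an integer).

Clipped polygon: [(11,3) (18,3) (18,9/2) (17,7) (11,7)]

1. After x ≥ 11: [(11,10/13) (19,2) (15,12) (14,12) (11,47/4)]
2. After x ≤ 18: [(11,10/13) (18,24/13) (18,9/2) (15,12) (14,12) (11,47/4)]
3. After y ≥ 3: [(11,3) (18,3) (18,9/2) (15,12) (14,12) (11,47/4)]
4. After y ≤ 7: [(11,7) (11,3) (18,3) (18,9/2) (17,7)]
5. Canonical ring: [(11,3) (18,3) (18,9/2) (17,7) (11,7)]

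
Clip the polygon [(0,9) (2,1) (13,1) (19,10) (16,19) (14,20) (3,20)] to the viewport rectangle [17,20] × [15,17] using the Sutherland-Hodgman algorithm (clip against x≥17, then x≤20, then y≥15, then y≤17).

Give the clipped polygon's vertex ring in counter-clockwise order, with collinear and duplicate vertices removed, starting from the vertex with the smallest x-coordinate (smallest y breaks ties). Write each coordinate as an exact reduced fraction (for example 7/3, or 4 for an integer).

Clipped polygon: [(17,15) (52/3,15) (17,16)]

1. After x ≥ 17: [(17,7) (19,10) (17,16)]
2. After x ≤ 20: [(17,7) (19,10) (17,16)]
3. After y ≥ 15: [(17,15) (52/3,15) (17,16)]
4. After y ≤ 17: [(17,15) (52/3,15) (17,16)]
5. Canonical ring: [(17,15) (52/3,15) (17,16)]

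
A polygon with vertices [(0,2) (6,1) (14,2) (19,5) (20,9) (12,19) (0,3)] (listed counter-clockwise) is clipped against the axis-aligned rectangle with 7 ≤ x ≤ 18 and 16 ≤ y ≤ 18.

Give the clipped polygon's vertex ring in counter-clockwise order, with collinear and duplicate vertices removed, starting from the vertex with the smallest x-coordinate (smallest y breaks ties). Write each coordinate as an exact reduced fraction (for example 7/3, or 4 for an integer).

1. After x ≥ 7: [(7,9/8) (14,2) (19,5) (20,9) (12,19) (7,37/3)]
2. After x ≤ 18: [(7,9/8) (14,2) (18,22/5) (18,23/2) (12,19) (7,37/3)]
3. After y ≥ 16: [(72/5,16) (12,19) (39/4,16)]
4. After y ≤ 18: [(72/5,16) (64/5,18) (45/4,18) (39/4,16)]
5. Canonical ring: [(39/4,16) (72/5,16) (64/5,18) (45/4,18)]

Clipped polygon: [(39/4,16) (72/5,16) (64/5,18) (45/4,18)]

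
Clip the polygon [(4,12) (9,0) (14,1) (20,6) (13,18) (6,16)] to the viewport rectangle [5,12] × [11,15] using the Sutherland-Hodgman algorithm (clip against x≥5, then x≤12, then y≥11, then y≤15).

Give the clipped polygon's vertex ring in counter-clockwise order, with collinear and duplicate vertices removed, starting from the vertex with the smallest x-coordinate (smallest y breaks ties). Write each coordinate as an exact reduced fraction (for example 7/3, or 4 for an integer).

Clipped polygon: [(5,11) (12,11) (12,15) (11/2,15) (5,14)]

1. After x ≥ 5: [(5,14) (5,48/5) (9,0) (14,1) (20,6) (13,18) (6,16)]
2. After x ≤ 12: [(5,14) (5,48/5) (9,0) (12,3/5) (12,124/7) (6,16)]
3. After y ≥ 11: [(5,14) (5,11) (12,11) (12,124/7) (6,16)]
4. After y ≤ 15: [(11/2,15) (5,14) (5,11) (12,11) (12,15)]
5. Canonical ring: [(5,11) (12,11) (12,15) (11/2,15) (5,14)]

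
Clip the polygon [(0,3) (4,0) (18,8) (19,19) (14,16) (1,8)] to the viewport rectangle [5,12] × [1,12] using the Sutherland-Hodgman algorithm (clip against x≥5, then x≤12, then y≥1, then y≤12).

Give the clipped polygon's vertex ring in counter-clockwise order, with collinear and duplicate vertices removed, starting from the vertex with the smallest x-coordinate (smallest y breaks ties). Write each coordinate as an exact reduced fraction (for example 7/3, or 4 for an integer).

1. After x ≥ 5: [(5,4/7) (18,8) (19,19) (14,16) (5,136/13)]
2. After x ≤ 12: [(5,4/7) (12,32/7) (12,192/13) (5,136/13)]
3. After y ≥ 1: [(5,1) (23/4,1) (12,32/7) (12,192/13) (5,136/13)]
4. After y ≤ 12: [(5,1) (23/4,1) (12,32/7) (12,12) (15/2,12) (5,136/13)]
5. Canonical ring: [(5,1) (23/4,1) (12,32/7) (12,12) (15/2,12) (5,136/13)]

Clipped polygon: [(5,1) (23/4,1) (12,32/7) (12,12) (15/2,12) (5,136/13)]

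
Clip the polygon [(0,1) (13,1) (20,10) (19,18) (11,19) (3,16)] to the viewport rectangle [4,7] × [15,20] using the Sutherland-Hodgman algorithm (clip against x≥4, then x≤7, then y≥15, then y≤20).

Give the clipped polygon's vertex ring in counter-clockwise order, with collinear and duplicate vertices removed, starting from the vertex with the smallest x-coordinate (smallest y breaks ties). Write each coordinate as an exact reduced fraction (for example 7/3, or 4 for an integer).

Clipped polygon: [(4,15) (7,15) (7,35/2) (4,131/8)]

1. After x ≥ 4: [(4,1) (13,1) (20,10) (19,18) (11,19) (4,131/8)]
2. After x ≤ 7: [(4,1) (7,1) (7,35/2) (4,131/8)]
3. After y ≥ 15: [(4,15) (7,15) (7,35/2) (4,131/8)]
4. After y ≤ 20: [(4,15) (7,15) (7,35/2) (4,131/8)]
5. Canonical ring: [(4,15) (7,15) (7,35/2) (4,131/8)]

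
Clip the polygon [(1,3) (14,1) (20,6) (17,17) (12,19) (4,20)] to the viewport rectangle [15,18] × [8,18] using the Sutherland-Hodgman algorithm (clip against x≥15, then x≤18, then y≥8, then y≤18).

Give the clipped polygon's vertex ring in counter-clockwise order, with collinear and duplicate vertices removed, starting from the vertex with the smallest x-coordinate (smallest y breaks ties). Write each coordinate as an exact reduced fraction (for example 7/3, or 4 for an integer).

Clipped polygon: [(15,8) (18,8) (18,40/3) (17,17) (15,89/5)]

1. After x ≥ 15: [(15,11/6) (20,6) (17,17) (15,89/5)]
2. After x ≤ 18: [(15,11/6) (18,13/3) (18,40/3) (17,17) (15,89/5)]
3. After y ≥ 8: [(15,8) (18,8) (18,40/3) (17,17) (15,89/5)]
4. After y ≤ 18: [(15,8) (18,8) (18,40/3) (17,17) (15,89/5)]
5. Canonical ring: [(15,8) (18,8) (18,40/3) (17,17) (15,89/5)]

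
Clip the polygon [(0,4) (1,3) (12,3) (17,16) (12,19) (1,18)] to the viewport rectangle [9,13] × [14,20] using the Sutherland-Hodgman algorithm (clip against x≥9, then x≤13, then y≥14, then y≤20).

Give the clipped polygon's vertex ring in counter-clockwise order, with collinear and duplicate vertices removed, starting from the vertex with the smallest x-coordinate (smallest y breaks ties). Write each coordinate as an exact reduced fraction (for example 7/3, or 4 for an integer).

1. After x ≥ 9: [(9,3) (12,3) (17,16) (12,19) (9,206/11)]
2. After x ≤ 13: [(9,3) (12,3) (13,28/5) (13,92/5) (12,19) (9,206/11)]
3. After y ≥ 14: [(9,14) (13,14) (13,92/5) (12,19) (9,206/11)]
4. After y ≤ 20: [(9,14) (13,14) (13,92/5) (12,19) (9,206/11)]
5. Canonical ring: [(9,14) (13,14) (13,92/5) (12,19) (9,206/11)]

Clipped polygon: [(9,14) (13,14) (13,92/5) (12,19) (9,206/11)]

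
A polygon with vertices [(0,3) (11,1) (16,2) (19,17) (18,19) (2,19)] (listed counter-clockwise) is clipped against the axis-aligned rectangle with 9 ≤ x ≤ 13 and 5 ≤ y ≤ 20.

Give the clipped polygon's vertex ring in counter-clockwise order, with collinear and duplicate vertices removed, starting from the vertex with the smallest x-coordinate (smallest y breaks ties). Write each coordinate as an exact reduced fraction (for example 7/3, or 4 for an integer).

Clipped polygon: [(9,5) (13,5) (13,19) (9,19)]

1. After x ≥ 9: [(9,15/11) (11,1) (16,2) (19,17) (18,19) (9,19)]
2. After x ≤ 13: [(9,15/11) (11,1) (13,7/5) (13,19) (9,19)]
3. After y ≥ 5: [(9,5) (13,5) (13,19) (9,19)]
4. After y ≤ 20: [(9,5) (13,5) (13,19) (9,19)]
5. Canonical ring: [(9,5) (13,5) (13,19) (9,19)]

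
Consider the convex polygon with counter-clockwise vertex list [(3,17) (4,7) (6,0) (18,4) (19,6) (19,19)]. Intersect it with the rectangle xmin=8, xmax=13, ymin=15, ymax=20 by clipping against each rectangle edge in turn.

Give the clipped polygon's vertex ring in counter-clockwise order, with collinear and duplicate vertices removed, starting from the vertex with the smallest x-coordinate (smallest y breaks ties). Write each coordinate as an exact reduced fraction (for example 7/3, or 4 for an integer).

Clipped polygon: [(8,15) (13,15) (13,73/4) (8,141/8)]

1. After x ≥ 8: [(8,141/8) (8,2/3) (18,4) (19,6) (19,19)]
2. After x ≤ 13: [(13,73/4) (8,141/8) (8,2/3) (13,7/3)]
3. After y ≥ 15: [(13,15) (13,73/4) (8,141/8) (8,15)]
4. After y ≤ 20: [(13,15) (13,73/4) (8,141/8) (8,15)]
5. Canonical ring: [(8,15) (13,15) (13,73/4) (8,141/8)]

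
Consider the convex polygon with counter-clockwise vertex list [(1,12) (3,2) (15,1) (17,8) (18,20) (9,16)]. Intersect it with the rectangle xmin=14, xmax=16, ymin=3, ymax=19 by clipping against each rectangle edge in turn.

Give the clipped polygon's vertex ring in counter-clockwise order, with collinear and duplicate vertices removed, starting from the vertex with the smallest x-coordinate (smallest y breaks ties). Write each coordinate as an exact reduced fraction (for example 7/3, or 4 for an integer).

1. After x ≥ 14: [(14,13/12) (15,1) (17,8) (18,20) (14,164/9)]
2. After x ≤ 16: [(14,13/12) (15,1) (16,9/2) (16,172/9) (14,164/9)]
3. After y ≥ 3: [(14,3) (109/7,3) (16,9/2) (16,172/9) (14,164/9)]
4. After y ≤ 19: [(14,3) (109/7,3) (16,9/2) (16,19) (63/4,19) (14,164/9)]
5. Canonical ring: [(14,3) (109/7,3) (16,9/2) (16,19) (63/4,19) (14,164/9)]

Clipped polygon: [(14,3) (109/7,3) (16,9/2) (16,19) (63/4,19) (14,164/9)]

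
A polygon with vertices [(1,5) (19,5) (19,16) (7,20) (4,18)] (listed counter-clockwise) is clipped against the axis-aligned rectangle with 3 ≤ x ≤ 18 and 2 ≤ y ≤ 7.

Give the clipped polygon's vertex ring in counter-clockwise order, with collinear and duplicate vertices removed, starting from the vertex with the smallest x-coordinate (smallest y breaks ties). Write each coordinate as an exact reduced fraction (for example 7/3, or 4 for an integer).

Clipped polygon: [(3,5) (18,5) (18,7) (3,7)]

1. After x ≥ 3: [(3,41/3) (3,5) (19,5) (19,16) (7,20) (4,18)]
2. After x ≤ 18: [(3,41/3) (3,5) (18,5) (18,49/3) (7,20) (4,18)]
3. After y ≥ 2: [(3,41/3) (3,5) (18,5) (18,49/3) (7,20) (4,18)]
4. After y ≤ 7: [(3,7) (3,5) (18,5) (18,7)]
5. Canonical ring: [(3,5) (18,5) (18,7) (3,7)]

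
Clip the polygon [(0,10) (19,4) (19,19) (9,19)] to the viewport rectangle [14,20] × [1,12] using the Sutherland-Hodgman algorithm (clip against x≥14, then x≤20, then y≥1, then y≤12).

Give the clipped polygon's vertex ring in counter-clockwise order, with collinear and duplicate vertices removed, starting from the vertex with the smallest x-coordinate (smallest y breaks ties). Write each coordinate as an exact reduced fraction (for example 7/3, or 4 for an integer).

Clipped polygon: [(14,106/19) (19,4) (19,12) (14,12)]

1. After x ≥ 14: [(14,106/19) (19,4) (19,19) (14,19)]
2. After x ≤ 20: [(14,106/19) (19,4) (19,19) (14,19)]
3. After y ≥ 1: [(14,106/19) (19,4) (19,19) (14,19)]
4. After y ≤ 12: [(14,12) (14,106/19) (19,4) (19,12)]
5. Canonical ring: [(14,106/19) (19,4) (19,12) (14,12)]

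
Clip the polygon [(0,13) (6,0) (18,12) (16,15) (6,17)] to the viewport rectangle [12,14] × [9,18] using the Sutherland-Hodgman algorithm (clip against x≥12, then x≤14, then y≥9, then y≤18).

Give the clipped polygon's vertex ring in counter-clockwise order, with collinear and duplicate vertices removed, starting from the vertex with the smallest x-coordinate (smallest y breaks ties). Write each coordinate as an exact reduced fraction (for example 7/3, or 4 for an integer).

1. After x ≥ 12: [(12,6) (18,12) (16,15) (12,79/5)]
2. After x ≤ 14: [(12,6) (14,8) (14,77/5) (12,79/5)]
3. After y ≥ 9: [(12,9) (14,9) (14,77/5) (12,79/5)]
4. After y ≤ 18: [(12,9) (14,9) (14,77/5) (12,79/5)]
5. Canonical ring: [(12,9) (14,9) (14,77/5) (12,79/5)]

Clipped polygon: [(12,9) (14,9) (14,77/5) (12,79/5)]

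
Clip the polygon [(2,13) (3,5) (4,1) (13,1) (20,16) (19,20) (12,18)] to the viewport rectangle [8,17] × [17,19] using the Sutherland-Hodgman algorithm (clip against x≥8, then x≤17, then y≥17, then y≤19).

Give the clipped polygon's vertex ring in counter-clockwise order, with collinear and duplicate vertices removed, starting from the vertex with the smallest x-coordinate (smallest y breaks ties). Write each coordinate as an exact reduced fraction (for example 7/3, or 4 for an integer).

1. After x ≥ 8: [(8,16) (8,1) (13,1) (20,16) (19,20) (12,18)]
2. After x ≤ 17: [(8,16) (8,1) (13,1) (17,67/7) (17,136/7) (12,18)]
3. After y ≥ 17: [(10,17) (17,17) (17,136/7) (12,18)]
4. After y ≤ 19: [(10,17) (17,17) (17,19) (31/2,19) (12,18)]
5. Canonical ring: [(10,17) (17,17) (17,19) (31/2,19) (12,18)]

Clipped polygon: [(10,17) (17,17) (17,19) (31/2,19) (12,18)]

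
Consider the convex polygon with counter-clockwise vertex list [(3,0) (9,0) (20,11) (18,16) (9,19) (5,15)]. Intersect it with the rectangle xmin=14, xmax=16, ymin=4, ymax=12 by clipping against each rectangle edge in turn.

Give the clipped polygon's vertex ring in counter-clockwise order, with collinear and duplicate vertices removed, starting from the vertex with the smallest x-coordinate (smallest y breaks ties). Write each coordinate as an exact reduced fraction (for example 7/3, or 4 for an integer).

1. After x ≥ 14: [(14,5) (20,11) (18,16) (14,52/3)]
2. After x ≤ 16: [(14,5) (16,7) (16,50/3) (14,52/3)]
3. After y ≥ 4: [(14,5) (16,7) (16,50/3) (14,52/3)]
4. After y ≤ 12: [(14,12) (14,5) (16,7) (16,12)]
5. Canonical ring: [(14,5) (16,7) (16,12) (14,12)]

Clipped polygon: [(14,5) (16,7) (16,12) (14,12)]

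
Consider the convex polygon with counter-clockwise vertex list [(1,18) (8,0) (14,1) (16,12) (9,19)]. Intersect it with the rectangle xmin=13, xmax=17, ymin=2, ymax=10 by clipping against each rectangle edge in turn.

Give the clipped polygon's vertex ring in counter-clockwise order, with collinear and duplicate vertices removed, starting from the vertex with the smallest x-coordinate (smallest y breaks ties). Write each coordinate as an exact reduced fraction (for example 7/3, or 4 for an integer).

Clipped polygon: [(13,2) (156/11,2) (172/11,10) (13,10)]

1. After x ≥ 13: [(13,5/6) (14,1) (16,12) (13,15)]
2. After x ≤ 17: [(13,5/6) (14,1) (16,12) (13,15)]
3. After y ≥ 2: [(13,2) (156/11,2) (16,12) (13,15)]
4. After y ≤ 10: [(13,10) (13,2) (156/11,2) (172/11,10)]
5. Canonical ring: [(13,2) (156/11,2) (172/11,10) (13,10)]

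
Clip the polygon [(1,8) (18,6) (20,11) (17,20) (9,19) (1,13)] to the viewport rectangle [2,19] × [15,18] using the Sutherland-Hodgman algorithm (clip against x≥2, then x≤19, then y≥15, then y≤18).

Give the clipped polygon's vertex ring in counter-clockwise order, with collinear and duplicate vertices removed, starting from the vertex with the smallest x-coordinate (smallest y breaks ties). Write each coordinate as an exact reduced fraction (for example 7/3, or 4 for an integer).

Clipped polygon: [(11/3,15) (56/3,15) (53/3,18) (23/3,18)]

1. After x ≥ 2: [(2,134/17) (18,6) (20,11) (17,20) (9,19) (2,55/4)]
2. After x ≤ 19: [(2,134/17) (18,6) (19,17/2) (19,14) (17,20) (9,19) (2,55/4)]
3. After y ≥ 15: [(56/3,15) (17,20) (9,19) (11/3,15)]
4. After y ≤ 18: [(56/3,15) (53/3,18) (23/3,18) (11/3,15)]
5. Canonical ring: [(11/3,15) (56/3,15) (53/3,18) (23/3,18)]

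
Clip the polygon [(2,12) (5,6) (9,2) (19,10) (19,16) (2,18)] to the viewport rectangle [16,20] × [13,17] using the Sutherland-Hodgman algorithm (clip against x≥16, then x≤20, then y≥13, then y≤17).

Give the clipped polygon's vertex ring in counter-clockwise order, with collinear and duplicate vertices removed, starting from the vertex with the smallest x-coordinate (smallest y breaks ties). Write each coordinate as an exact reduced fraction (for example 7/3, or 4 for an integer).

1. After x ≥ 16: [(16,38/5) (19,10) (19,16) (16,278/17)]
2. After x ≤ 20: [(16,38/5) (19,10) (19,16) (16,278/17)]
3. After y ≥ 13: [(16,13) (19,13) (19,16) (16,278/17)]
4. After y ≤ 17: [(16,13) (19,13) (19,16) (16,278/17)]
5. Canonical ring: [(16,13) (19,13) (19,16) (16,278/17)]

Clipped polygon: [(16,13) (19,13) (19,16) (16,278/17)]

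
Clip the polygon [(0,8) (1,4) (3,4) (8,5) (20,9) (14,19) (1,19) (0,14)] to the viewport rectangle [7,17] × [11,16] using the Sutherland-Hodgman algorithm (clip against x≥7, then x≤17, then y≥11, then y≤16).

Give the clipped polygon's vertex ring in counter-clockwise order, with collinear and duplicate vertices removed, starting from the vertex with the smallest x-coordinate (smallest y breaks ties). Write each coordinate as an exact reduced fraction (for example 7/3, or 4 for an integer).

Clipped polygon: [(7,11) (17,11) (17,14) (79/5,16) (7,16)]

1. After x ≥ 7: [(7,24/5) (8,5) (20,9) (14,19) (7,19)]
2. After x ≤ 17: [(7,24/5) (8,5) (17,8) (17,14) (14,19) (7,19)]
3. After y ≥ 11: [(7,11) (17,11) (17,14) (14,19) (7,19)]
4. After y ≤ 16: [(7,16) (7,11) (17,11) (17,14) (79/5,16)]
5. Canonical ring: [(7,11) (17,11) (17,14) (79/5,16) (7,16)]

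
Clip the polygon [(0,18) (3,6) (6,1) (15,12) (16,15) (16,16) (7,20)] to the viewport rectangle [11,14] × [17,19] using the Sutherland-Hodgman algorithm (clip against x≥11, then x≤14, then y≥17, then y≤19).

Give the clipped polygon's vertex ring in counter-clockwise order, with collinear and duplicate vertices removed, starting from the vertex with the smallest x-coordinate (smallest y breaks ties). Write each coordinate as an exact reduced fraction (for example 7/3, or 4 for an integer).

1. After x ≥ 11: [(11,64/9) (15,12) (16,15) (16,16) (11,164/9)]
2. After x ≤ 14: [(11,64/9) (14,97/9) (14,152/9) (11,164/9)]
3. After y ≥ 17: [(11,17) (55/4,17) (11,164/9)]
4. After y ≤ 19: [(11,17) (55/4,17) (11,164/9)]
5. Canonical ring: [(11,17) (55/4,17) (11,164/9)]

Clipped polygon: [(11,17) (55/4,17) (11,164/9)]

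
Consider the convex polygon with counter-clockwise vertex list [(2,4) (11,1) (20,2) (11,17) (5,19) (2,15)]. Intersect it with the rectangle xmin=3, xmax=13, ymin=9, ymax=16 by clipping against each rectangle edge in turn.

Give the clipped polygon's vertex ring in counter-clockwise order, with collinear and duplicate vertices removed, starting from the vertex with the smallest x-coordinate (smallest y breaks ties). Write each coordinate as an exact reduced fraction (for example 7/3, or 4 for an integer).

Clipped polygon: [(3,9) (13,9) (13,41/3) (58/5,16) (3,16)]

1. After x ≥ 3: [(3,11/3) (11,1) (20,2) (11,17) (5,19) (3,49/3)]
2. After x ≤ 13: [(3,11/3) (11,1) (13,11/9) (13,41/3) (11,17) (5,19) (3,49/3)]
3. After y ≥ 9: [(3,9) (13,9) (13,41/3) (11,17) (5,19) (3,49/3)]
4. After y ≤ 16: [(3,16) (3,9) (13,9) (13,41/3) (58/5,16)]
5. Canonical ring: [(3,9) (13,9) (13,41/3) (58/5,16) (3,16)]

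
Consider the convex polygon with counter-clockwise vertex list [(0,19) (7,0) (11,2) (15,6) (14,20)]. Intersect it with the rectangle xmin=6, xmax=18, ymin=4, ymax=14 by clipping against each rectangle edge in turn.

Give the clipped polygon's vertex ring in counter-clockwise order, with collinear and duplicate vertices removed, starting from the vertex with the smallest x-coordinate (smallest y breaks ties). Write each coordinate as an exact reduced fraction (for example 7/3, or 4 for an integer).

1. After x ≥ 6: [(6,136/7) (6,19/7) (7,0) (11,2) (15,6) (14,20)]
2. After x ≤ 18: [(6,136/7) (6,19/7) (7,0) (11,2) (15,6) (14,20)]
3. After y ≥ 4: [(6,136/7) (6,4) (13,4) (15,6) (14,20)]
4. After y ≤ 14: [(6,14) (6,4) (13,4) (15,6) (101/7,14)]
5. Canonical ring: [(6,4) (13,4) (15,6) (101/7,14) (6,14)]

Clipped polygon: [(6,4) (13,4) (15,6) (101/7,14) (6,14)]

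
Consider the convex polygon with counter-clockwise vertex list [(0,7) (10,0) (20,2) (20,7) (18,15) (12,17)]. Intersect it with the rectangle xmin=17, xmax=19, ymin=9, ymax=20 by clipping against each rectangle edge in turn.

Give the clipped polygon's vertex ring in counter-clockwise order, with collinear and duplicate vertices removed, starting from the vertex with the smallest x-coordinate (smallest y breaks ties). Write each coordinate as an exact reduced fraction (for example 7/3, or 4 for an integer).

Clipped polygon: [(17,9) (19,9) (19,11) (18,15) (17,46/3)]

1. After x ≥ 17: [(17,7/5) (20,2) (20,7) (18,15) (17,46/3)]
2. After x ≤ 19: [(17,7/5) (19,9/5) (19,11) (18,15) (17,46/3)]
3. After y ≥ 9: [(17,9) (19,9) (19,11) (18,15) (17,46/3)]
4. After y ≤ 20: [(17,9) (19,9) (19,11) (18,15) (17,46/3)]
5. Canonical ring: [(17,9) (19,9) (19,11) (18,15) (17,46/3)]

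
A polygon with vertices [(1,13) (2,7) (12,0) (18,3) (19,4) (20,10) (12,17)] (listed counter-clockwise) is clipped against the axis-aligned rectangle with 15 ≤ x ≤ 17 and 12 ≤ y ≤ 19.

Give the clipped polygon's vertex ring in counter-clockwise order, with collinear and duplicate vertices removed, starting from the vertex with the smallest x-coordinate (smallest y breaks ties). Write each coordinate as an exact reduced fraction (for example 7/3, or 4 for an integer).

Clipped polygon: [(15,12) (17,12) (17,101/8) (15,115/8)]

1. After x ≥ 15: [(15,3/2) (18,3) (19,4) (20,10) (15,115/8)]
2. After x ≤ 17: [(15,3/2) (17,5/2) (17,101/8) (15,115/8)]
3. After y ≥ 12: [(15,12) (17,12) (17,101/8) (15,115/8)]
4. After y ≤ 19: [(15,12) (17,12) (17,101/8) (15,115/8)]
5. Canonical ring: [(15,12) (17,12) (17,101/8) (15,115/8)]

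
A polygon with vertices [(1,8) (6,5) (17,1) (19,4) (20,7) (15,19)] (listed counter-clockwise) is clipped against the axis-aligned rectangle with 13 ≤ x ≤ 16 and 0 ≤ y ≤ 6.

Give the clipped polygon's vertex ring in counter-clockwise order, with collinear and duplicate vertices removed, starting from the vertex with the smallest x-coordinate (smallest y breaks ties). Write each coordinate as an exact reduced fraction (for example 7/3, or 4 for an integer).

1. After x ≥ 13: [(13,122/7) (13,27/11) (17,1) (19,4) (20,7) (15,19)]
2. After x ≤ 16: [(13,122/7) (13,27/11) (16,15/11) (16,83/5) (15,19)]
3. After y ≥ 0: [(13,122/7) (13,27/11) (16,15/11) (16,83/5) (15,19)]
4. After y ≤ 6: [(13,6) (13,27/11) (16,15/11) (16,6)]
5. Canonical ring: [(13,27/11) (16,15/11) (16,6) (13,6)]

Clipped polygon: [(13,27/11) (16,15/11) (16,6) (13,6)]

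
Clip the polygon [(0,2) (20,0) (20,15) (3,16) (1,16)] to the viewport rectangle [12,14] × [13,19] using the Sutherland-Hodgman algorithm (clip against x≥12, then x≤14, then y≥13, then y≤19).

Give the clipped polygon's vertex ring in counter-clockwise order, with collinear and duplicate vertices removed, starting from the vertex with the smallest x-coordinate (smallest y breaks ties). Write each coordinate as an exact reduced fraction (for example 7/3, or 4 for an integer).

Clipped polygon: [(12,13) (14,13) (14,261/17) (12,263/17)]

1. After x ≥ 12: [(12,4/5) (20,0) (20,15) (12,263/17)]
2. After x ≤ 14: [(12,4/5) (14,3/5) (14,261/17) (12,263/17)]
3. After y ≥ 13: [(12,13) (14,13) (14,261/17) (12,263/17)]
4. After y ≤ 19: [(12,13) (14,13) (14,261/17) (12,263/17)]
5. Canonical ring: [(12,13) (14,13) (14,261/17) (12,263/17)]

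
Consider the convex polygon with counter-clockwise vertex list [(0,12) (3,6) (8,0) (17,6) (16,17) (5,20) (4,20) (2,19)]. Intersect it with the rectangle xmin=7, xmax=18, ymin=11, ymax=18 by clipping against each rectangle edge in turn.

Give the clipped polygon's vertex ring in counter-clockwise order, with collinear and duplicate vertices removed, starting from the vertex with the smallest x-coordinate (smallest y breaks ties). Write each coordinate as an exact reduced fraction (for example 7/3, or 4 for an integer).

1. After x ≥ 7: [(7,6/5) (8,0) (17,6) (16,17) (7,214/11)]
2. After x ≤ 18: [(7,6/5) (8,0) (17,6) (16,17) (7,214/11)]
3. After y ≥ 11: [(7,11) (182/11,11) (16,17) (7,214/11)]
4. After y ≤ 18: [(7,18) (7,11) (182/11,11) (16,17) (37/3,18)]
5. Canonical ring: [(7,11) (182/11,11) (16,17) (37/3,18) (7,18)]

Clipped polygon: [(7,11) (182/11,11) (16,17) (37/3,18) (7,18)]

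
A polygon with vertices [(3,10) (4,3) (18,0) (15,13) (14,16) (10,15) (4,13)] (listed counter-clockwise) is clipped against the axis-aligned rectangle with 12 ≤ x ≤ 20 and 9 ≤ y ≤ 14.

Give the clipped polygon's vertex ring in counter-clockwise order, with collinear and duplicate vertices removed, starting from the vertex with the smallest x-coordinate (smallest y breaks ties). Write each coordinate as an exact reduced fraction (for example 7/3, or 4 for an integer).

Clipped polygon: [(12,9) (207/13,9) (15,13) (44/3,14) (12,14)]

1. After x ≥ 12: [(12,9/7) (18,0) (15,13) (14,16) (12,31/2)]
2. After x ≤ 20: [(12,9/7) (18,0) (15,13) (14,16) (12,31/2)]
3. After y ≥ 9: [(12,9) (207/13,9) (15,13) (14,16) (12,31/2)]
4. After y ≤ 14: [(12,14) (12,9) (207/13,9) (15,13) (44/3,14)]
5. Canonical ring: [(12,9) (207/13,9) (15,13) (44/3,14) (12,14)]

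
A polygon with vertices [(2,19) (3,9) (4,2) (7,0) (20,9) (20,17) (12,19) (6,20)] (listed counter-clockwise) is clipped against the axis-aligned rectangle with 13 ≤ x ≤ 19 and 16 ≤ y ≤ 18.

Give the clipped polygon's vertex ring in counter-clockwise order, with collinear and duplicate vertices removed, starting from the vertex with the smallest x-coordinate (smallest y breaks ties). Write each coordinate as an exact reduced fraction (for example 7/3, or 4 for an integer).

Clipped polygon: [(13,16) (19,16) (19,69/4) (16,18) (13,18)]

1. After x ≥ 13: [(13,54/13) (20,9) (20,17) (13,75/4)]
2. After x ≤ 19: [(13,54/13) (19,108/13) (19,69/4) (13,75/4)]
3. After y ≥ 16: [(13,16) (19,16) (19,69/4) (13,75/4)]
4. After y ≤ 18: [(13,18) (13,16) (19,16) (19,69/4) (16,18)]
5. Canonical ring: [(13,16) (19,16) (19,69/4) (16,18) (13,18)]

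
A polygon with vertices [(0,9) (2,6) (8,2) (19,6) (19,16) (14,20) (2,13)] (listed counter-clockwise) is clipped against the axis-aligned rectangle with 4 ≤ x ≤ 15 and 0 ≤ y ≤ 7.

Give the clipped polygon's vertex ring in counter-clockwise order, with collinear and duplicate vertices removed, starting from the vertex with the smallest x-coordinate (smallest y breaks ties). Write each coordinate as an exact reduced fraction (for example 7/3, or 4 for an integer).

Clipped polygon: [(4,14/3) (8,2) (15,50/11) (15,7) (4,7)]

1. After x ≥ 4: [(4,14/3) (8,2) (19,6) (19,16) (14,20) (4,85/6)]
2. After x ≤ 15: [(4,14/3) (8,2) (15,50/11) (15,96/5) (14,20) (4,85/6)]
3. After y ≥ 0: [(4,14/3) (8,2) (15,50/11) (15,96/5) (14,20) (4,85/6)]
4. After y ≤ 7: [(4,7) (4,14/3) (8,2) (15,50/11) (15,7)]
5. Canonical ring: [(4,14/3) (8,2) (15,50/11) (15,7) (4,7)]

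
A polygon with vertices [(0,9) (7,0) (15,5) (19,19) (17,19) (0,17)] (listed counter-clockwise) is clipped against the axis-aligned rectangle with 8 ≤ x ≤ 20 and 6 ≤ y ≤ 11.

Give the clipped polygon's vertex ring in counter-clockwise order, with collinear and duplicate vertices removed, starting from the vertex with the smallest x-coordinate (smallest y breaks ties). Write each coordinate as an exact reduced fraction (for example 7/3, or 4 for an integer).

1. After x ≥ 8: [(8,5/8) (15,5) (19,19) (17,19) (8,305/17)]
2. After x ≤ 20: [(8,5/8) (15,5) (19,19) (17,19) (8,305/17)]
3. After y ≥ 6: [(8,6) (107/7,6) (19,19) (17,19) (8,305/17)]
4. After y ≤ 11: [(8,11) (8,6) (107/7,6) (117/7,11)]
5. Canonical ring: [(8,6) (107/7,6) (117/7,11) (8,11)]

Clipped polygon: [(8,6) (107/7,6) (117/7,11) (8,11)]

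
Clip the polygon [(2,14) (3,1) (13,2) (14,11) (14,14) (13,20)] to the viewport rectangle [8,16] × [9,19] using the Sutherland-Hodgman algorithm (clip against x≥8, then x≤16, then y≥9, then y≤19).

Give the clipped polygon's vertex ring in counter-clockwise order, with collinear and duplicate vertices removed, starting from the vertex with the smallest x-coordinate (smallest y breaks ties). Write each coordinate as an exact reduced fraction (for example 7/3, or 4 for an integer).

Clipped polygon: [(8,9) (124/9,9) (14,11) (14,14) (79/6,19) (67/6,19) (8,190/11)]

1. After x ≥ 8: [(8,190/11) (8,3/2) (13,2) (14,11) (14,14) (13,20)]
2. After x ≤ 16: [(8,190/11) (8,3/2) (13,2) (14,11) (14,14) (13,20)]
3. After y ≥ 9: [(8,190/11) (8,9) (124/9,9) (14,11) (14,14) (13,20)]
4. After y ≤ 19: [(67/6,19) (8,190/11) (8,9) (124/9,9) (14,11) (14,14) (79/6,19)]
5. Canonical ring: [(8,9) (124/9,9) (14,11) (14,14) (79/6,19) (67/6,19) (8,190/11)]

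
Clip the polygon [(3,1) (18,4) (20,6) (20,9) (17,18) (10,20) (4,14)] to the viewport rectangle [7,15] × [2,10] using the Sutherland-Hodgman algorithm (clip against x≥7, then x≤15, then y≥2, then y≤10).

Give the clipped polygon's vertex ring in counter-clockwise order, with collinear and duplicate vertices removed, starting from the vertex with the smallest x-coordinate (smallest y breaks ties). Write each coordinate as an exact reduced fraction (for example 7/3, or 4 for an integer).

Clipped polygon: [(7,2) (8,2) (15,17/5) (15,10) (7,10)]

1. After x ≥ 7: [(7,9/5) (18,4) (20,6) (20,9) (17,18) (10,20) (7,17)]
2. After x ≤ 15: [(7,9/5) (15,17/5) (15,130/7) (10,20) (7,17)]
3. After y ≥ 2: [(7,2) (8,2) (15,17/5) (15,130/7) (10,20) (7,17)]
4. After y ≤ 10: [(7,10) (7,2) (8,2) (15,17/5) (15,10)]
5. Canonical ring: [(7,2) (8,2) (15,17/5) (15,10) (7,10)]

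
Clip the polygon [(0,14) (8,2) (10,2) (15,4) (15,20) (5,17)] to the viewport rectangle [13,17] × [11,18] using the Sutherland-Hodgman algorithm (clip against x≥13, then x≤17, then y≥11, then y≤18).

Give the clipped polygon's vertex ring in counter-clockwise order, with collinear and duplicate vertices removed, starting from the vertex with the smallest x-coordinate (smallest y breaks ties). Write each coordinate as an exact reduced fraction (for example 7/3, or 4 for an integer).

Clipped polygon: [(13,11) (15,11) (15,18) (13,18)]

1. After x ≥ 13: [(13,16/5) (15,4) (15,20) (13,97/5)]
2. After x ≤ 17: [(13,16/5) (15,4) (15,20) (13,97/5)]
3. After y ≥ 11: [(13,11) (15,11) (15,20) (13,97/5)]
4. After y ≤ 18: [(13,18) (13,11) (15,11) (15,18)]
5. Canonical ring: [(13,11) (15,11) (15,18) (13,18)]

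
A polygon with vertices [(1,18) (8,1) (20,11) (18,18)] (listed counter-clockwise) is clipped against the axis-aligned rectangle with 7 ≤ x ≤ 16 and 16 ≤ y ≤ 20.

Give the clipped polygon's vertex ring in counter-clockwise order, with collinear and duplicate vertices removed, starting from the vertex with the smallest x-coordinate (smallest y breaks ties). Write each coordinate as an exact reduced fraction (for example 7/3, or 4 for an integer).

Clipped polygon: [(7,16) (16,16) (16,18) (7,18)]

1. After x ≥ 7: [(7,18) (7,24/7) (8,1) (20,11) (18,18)]
2. After x ≤ 16: [(16,18) (7,18) (7,24/7) (8,1) (16,23/3)]
3. After y ≥ 16: [(16,16) (16,18) (7,18) (7,16)]
4. After y ≤ 20: [(16,16) (16,18) (7,18) (7,16)]
5. Canonical ring: [(7,16) (16,16) (16,18) (7,18)]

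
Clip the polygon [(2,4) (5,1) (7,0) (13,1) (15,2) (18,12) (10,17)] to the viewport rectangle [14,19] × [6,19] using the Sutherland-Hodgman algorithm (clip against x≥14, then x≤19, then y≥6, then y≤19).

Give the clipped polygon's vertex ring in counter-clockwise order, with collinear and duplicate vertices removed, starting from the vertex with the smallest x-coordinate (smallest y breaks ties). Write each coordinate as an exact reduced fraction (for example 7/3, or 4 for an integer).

1. After x ≥ 14: [(14,3/2) (15,2) (18,12) (14,29/2)]
2. After x ≤ 19: [(14,3/2) (15,2) (18,12) (14,29/2)]
3. After y ≥ 6: [(14,6) (81/5,6) (18,12) (14,29/2)]
4. After y ≤ 19: [(14,6) (81/5,6) (18,12) (14,29/2)]
5. Canonical ring: [(14,6) (81/5,6) (18,12) (14,29/2)]

Clipped polygon: [(14,6) (81/5,6) (18,12) (14,29/2)]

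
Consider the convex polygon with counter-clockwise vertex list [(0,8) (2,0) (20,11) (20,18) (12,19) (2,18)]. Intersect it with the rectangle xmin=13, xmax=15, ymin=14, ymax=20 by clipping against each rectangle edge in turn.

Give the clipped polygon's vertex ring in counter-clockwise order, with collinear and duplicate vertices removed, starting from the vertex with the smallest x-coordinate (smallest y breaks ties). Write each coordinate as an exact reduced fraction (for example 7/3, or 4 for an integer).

1. After x ≥ 13: [(13,121/18) (20,11) (20,18) (13,151/8)]
2. After x ≤ 15: [(13,121/18) (15,143/18) (15,149/8) (13,151/8)]
3. After y ≥ 14: [(13,14) (15,14) (15,149/8) (13,151/8)]
4. After y ≤ 20: [(13,14) (15,14) (15,149/8) (13,151/8)]
5. Canonical ring: [(13,14) (15,14) (15,149/8) (13,151/8)]

Clipped polygon: [(13,14) (15,14) (15,149/8) (13,151/8)]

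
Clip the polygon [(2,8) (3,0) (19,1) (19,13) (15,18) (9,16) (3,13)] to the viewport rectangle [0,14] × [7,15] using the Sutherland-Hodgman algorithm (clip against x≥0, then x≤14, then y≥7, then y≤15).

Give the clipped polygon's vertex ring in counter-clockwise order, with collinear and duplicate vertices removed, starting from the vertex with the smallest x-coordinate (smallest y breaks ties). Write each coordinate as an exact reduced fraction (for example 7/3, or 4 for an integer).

1. After x ≥ 0: [(2,8) (3,0) (19,1) (19,13) (15,18) (9,16) (3,13)]
2. After x ≤ 14: [(2,8) (3,0) (14,11/16) (14,53/3) (9,16) (3,13)]
3. After y ≥ 7: [(2,8) (17/8,7) (14,7) (14,53/3) (9,16) (3,13)]
4. After y ≤ 15: [(2,8) (17/8,7) (14,7) (14,15) (7,15) (3,13)]
5. Canonical ring: [(2,8) (17/8,7) (14,7) (14,15) (7,15) (3,13)]

Clipped polygon: [(2,8) (17/8,7) (14,7) (14,15) (7,15) (3,13)]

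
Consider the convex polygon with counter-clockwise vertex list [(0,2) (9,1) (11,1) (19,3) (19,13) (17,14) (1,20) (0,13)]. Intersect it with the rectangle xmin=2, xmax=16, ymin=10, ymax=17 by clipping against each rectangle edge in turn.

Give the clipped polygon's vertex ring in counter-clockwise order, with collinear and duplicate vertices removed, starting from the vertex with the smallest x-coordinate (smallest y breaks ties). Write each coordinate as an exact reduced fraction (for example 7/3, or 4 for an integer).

1. After x ≥ 2: [(2,16/9) (9,1) (11,1) (19,3) (19,13) (17,14) (2,157/8)]
2. After x ≤ 16: [(2,16/9) (9,1) (11,1) (16,9/4) (16,115/8) (2,157/8)]
3. After y ≥ 10: [(2,10) (16,10) (16,115/8) (2,157/8)]
4. After y ≤ 17: [(2,17) (2,10) (16,10) (16,115/8) (9,17)]
5. Canonical ring: [(2,10) (16,10) (16,115/8) (9,17) (2,17)]

Clipped polygon: [(2,10) (16,10) (16,115/8) (9,17) (2,17)]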